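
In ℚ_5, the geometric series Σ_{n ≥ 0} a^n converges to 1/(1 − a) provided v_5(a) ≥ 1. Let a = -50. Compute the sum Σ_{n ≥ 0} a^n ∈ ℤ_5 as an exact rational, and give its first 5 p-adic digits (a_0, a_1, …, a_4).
Σ a^n = 1/(1 − a) = 1/51;  first 5 digits = (1, 0, 3, 4, 3)

v_5(a) = 2 ≥ 1, so the series converges in ℤ_5 to 1/(1 − a) = 1/(1 − (-50)) = 1/51. Expand this rational in ℤ_5: compute digits iteratively via d_i = x_i mod 5, x_{i+1} = (x_i − d_i)/5. The first 5 digits are (1, 0, 3, 4, 3).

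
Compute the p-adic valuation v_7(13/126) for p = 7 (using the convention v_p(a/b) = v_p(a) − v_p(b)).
v_7(13/126) = -1

Factor powers of 7 from the numerator and denominator of the reduced fraction: 13 = 7^0 · 13 and 126 = 7^1 · 18. Apply v_p(a/b) = v_p(a) − v_p(b): v_7(13/126) = 0 − 1 = -1.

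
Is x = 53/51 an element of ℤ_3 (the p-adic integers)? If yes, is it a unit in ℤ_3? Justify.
x ∉ ℤ_3 (v_3(x) = -1 < 0)

ℤ_3 = {x ∈ ℚ_3 : v_3(x) ≥ 0} and ℤ_3^× = {x ∈ ℤ_3 : v_3(x) = 0}. Here v_3(53/51) = v_3(num) − v_3(den) = -1; compare against these criteria.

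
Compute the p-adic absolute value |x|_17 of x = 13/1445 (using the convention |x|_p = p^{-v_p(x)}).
|13/1445|_17 = 289

Step 1 — compute v_17(x) by factoring powers of 17 out of the numerator and denominator: v_17(13/1445) = -2. Step 2 — apply |x|_p = p^{-v_p(x)} = 17^{2} = 289.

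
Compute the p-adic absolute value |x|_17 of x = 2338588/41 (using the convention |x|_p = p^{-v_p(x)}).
|2338588/41|_17 = 1/83521

Step 1 — compute v_17(x) by factoring powers of 17 out of the numerator and denominator: v_17(2338588/41) = 4. Step 2 — apply |x|_p = p^{-v_p(x)} = 17^{-4} = 1/83521.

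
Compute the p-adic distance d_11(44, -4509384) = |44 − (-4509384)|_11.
d_11(44, -4509384) = 1/161051

Step 1 — x − y = 44 − (-4509384) = 4509428. Step 2 — v_11(4509428) = 5 (factor: 4509428 = (11^5 · 28); the sign does not affect v_p). Step 3 — |x − y|_11 = 11^{-5} = 1/161051.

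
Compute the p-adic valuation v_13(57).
v_13(57) = 0

v_13(n) is the largest exponent k such that 13^k divides n. Factor out: 57 = 13^0 · 57. (Sign doesn't affect v_p.) So v_13(57) = 0.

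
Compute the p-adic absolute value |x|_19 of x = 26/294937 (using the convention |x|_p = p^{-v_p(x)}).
|26/294937|_19 = 6859

Step 1 — compute v_19(x) by factoring powers of 19 out of the numerator and denominator: v_19(26/294937) = -3. Step 2 — apply |x|_p = p^{-v_p(x)} = 19^{3} = 6859.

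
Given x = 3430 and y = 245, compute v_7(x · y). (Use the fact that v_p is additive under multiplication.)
v_7(840350) = 5

v_p(x) = 3 (factor: 3430 = 7^3 · 10); v_p(y) = 2 (factor: 245 = 7^2 · 5). Additivity: v_p(xy) = v_p(x) + v_p(y) = 3 + 2 = 5. (Direct check: xy = 840350 = 7^5 · (50).)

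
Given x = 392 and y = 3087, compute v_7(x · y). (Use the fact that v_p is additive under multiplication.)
v_7(1210104) = 5

v_p(x) = 2 (factor: 392 = 7^2 · 8); v_p(y) = 3 (factor: 3087 = 7^3 · 9). Additivity: v_p(xy) = v_p(x) + v_p(y) = 2 + 3 = 5. (Direct check: xy = 1210104 = 7^5 · (72).)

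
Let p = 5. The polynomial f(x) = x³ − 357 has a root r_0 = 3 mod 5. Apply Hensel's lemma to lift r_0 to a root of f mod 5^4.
r_3 = 593 (mod 625)

Hensel: r_{i+1} = r_i − f(r_i)/f′(r_i) mod 5^{i+2}, where f′(x) = 3x². Iterate:
  r_0 = 3 (mod 5)
  r_1 = 18 (mod 25)
  r_2 = 93 (mod 125)
  r_3 = 593 (mod 625)
Final: r = 593 with f(r) ≡ 0 mod 5^4.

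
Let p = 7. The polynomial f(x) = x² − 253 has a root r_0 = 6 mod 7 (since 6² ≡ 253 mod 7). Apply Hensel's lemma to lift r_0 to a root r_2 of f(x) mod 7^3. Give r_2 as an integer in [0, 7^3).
r_2 = 265 (mod 343)

Hensel's recurrence: r_{i+1} = r_i − f(r_i)·(f′(r_i))^{-1} mod 7^{i+2}, with f′(x) = 2x. Iterate:
  r_0 = 6 (mod 7)
  r_1 = 20 (mod 49)
  r_2 = 265 (mod 343)
Final: r_2 = 265, and one checks f(r_2) ≡ 0 mod 7^3.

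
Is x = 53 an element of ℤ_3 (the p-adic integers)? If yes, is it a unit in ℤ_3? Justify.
x ∈ ℤ_3^× (unit); v_3(x) = 0

ℤ_3 = {x ∈ ℚ_3 : v_3(x) ≥ 0} and ℤ_3^× = {x ∈ ℤ_3 : v_3(x) = 0}. Here v_3(53) = v_3(num) − v_3(den) = 0; compare against these criteria.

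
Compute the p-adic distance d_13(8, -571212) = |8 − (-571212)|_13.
d_13(8, -571212) = 1/28561

Step 1 — x − y = 8 − (-571212) = 571220. Step 2 — v_13(571220) = 4 (factor: 571220 = (13^4 · 20); the sign does not affect v_p). Step 3 — |x − y|_13 = 13^{-4} = 1/28561.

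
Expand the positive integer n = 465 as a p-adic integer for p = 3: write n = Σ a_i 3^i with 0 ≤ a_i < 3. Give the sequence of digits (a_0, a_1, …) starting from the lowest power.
(a_0, a_1, …) = (0, 2, 0, 2, 2, 1)

Repeated division by 3 gives the digits low-to-high: 465 = 2·3^1 + 2·3^3 + 2·3^4 + 1·3^5. Digit sequence: (0, 2, 0, 2, 2, 1).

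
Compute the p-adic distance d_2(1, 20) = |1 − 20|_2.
d_2(1, 20) = 1

Step 1 — x − y = 1 − 20 = -19. Step 2 — v_2(-19) = 0 (factor: -19 = −(2^0 · 19); the sign does not affect v_p). Step 3 — |x − y|_2 = 2^{0} = 1.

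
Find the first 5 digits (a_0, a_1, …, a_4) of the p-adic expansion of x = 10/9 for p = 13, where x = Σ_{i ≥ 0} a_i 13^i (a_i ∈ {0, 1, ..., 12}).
(a_0, …, a_4) = (4, 7, 11, 2, 7)

v_13(10/9) = 0 (numerator and denominator both coprime to 13), so x ∈ ℤ_13^×. Compute digits iteratively via a_i = x_i mod 13, x_{i+1} = (x_i − a_i)/13, with x_0 = x:
  x_0 = 10/9;  a_0 = 4;  x_1 = (x_0 − 4)/13 = -2/9
  x_1 = -2/9;  a_1 = 7;  x_2 = (x_1 − 7)/13 = -5/9
  x_2 = -5/9;  a_2 = 11;  x_3 = (x_2 − 11)/13 = -8/9
  x_3 = -8/9;  a_3 = 2;  x_4 = (x_3 − 2)/13 = -2/9
  x_4 = -2/9;  a_4 = 7;  x_5 = (x_4 − 7)/13 = -5/9
Digits: (4, 7, 11, 2, 7).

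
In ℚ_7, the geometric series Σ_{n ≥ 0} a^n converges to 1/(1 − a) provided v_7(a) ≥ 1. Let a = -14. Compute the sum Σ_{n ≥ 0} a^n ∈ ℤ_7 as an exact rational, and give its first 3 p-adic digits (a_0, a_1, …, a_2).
Σ a^n = 1/(1 − a) = 1/15;  first 3 digits = (1, 5, 3)

v_7(a) = 1 ≥ 1, so the series converges in ℤ_7 to 1/(1 − a) = 1/(1 − (-14)) = 1/15. Expand this rational in ℤ_7: compute digits iteratively via d_i = x_i mod 7, x_{i+1} = (x_i − d_i)/7. The first 3 digits are (1, 5, 3).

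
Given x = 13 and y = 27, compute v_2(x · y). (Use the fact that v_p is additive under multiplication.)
v_2(351) = 0

v_p(x) = 0 (factor: 13 = 2^0 · 13); v_p(y) = 0 (factor: 27 = 2^0 · 27). Additivity: v_p(xy) = v_p(x) + v_p(y) = 0 + 0 = 0. (Direct check: xy = 351 = 2^0 · (351).)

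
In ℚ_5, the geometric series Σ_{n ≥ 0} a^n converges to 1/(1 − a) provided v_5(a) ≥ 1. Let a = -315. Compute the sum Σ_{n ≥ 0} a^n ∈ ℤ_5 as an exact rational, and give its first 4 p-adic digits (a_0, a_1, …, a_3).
Σ a^n = 1/(1 − a) = 1/316;  first 4 digits = (1, 2, 1, 4)

v_5(a) = 1 ≥ 1, so the series converges in ℤ_5 to 1/(1 − a) = 1/(1 − (-315)) = 1/316. Expand this rational in ℤ_5: compute digits iteratively via d_i = x_i mod 5, x_{i+1} = (x_i − d_i)/5. The first 4 digits are (1, 2, 1, 4).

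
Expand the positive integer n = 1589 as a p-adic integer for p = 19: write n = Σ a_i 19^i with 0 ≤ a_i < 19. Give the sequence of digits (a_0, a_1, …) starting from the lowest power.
(a_0, a_1, …) = (12, 7, 4)

Repeated division by 19 gives the digits low-to-high: 1589 = 12 + 7·19^1 + 4·19^2. Digit sequence: (12, 7, 4).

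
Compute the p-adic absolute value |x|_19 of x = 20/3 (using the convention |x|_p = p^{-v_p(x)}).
|20/3|_19 = 1

Step 1 — compute v_19(x) by factoring powers of 19 out of the numerator and denominator: v_19(20/3) = 0. Step 2 — apply |x|_p = p^{-v_p(x)} = 19^{0} = 1.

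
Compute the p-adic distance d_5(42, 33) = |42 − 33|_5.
d_5(42, 33) = 1

Step 1 — x − y = 42 − 33 = 9. Step 2 — v_5(9) = 0 (factor: 9 = (5^0 · 9); the sign does not affect v_p). Step 3 — |x − y|_5 = 5^{0} = 1.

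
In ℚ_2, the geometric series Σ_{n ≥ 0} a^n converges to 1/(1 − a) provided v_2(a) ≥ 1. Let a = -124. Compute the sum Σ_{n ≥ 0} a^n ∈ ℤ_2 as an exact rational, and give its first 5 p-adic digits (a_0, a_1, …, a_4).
Σ a^n = 1/(1 − a) = 1/125;  first 5 digits = (1, 0, 1, 0, 1)

v_2(a) = 2 ≥ 1, so the series converges in ℤ_2 to 1/(1 − a) = 1/(1 − (-124)) = 1/125. Expand this rational in ℤ_2: compute digits iteratively via d_i = x_i mod 2, x_{i+1} = (x_i − d_i)/2. The first 5 digits are (1, 0, 1, 0, 1).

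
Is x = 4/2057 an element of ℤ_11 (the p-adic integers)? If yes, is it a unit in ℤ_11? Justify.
x ∉ ℤ_11 (v_11(x) = -2 < 0)

ℤ_11 = {x ∈ ℚ_11 : v_11(x) ≥ 0} and ℤ_11^× = {x ∈ ℤ_11 : v_11(x) = 0}. Here v_11(4/2057) = v_11(num) − v_11(den) = -2; compare against these criteria.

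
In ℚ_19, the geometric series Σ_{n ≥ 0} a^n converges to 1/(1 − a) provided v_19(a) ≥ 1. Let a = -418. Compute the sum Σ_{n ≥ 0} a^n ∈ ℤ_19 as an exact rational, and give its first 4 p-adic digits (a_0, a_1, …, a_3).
Σ a^n = 1/(1 − a) = 1/419;  first 4 digits = (1, 16, 7, 17)

v_19(a) = 1 ≥ 1, so the series converges in ℤ_19 to 1/(1 − a) = 1/(1 − (-418)) = 1/419. Expand this rational in ℤ_19: compute digits iteratively via d_i = x_i mod 19, x_{i+1} = (x_i − d_i)/19. The first 4 digits are (1, 16, 7, 17).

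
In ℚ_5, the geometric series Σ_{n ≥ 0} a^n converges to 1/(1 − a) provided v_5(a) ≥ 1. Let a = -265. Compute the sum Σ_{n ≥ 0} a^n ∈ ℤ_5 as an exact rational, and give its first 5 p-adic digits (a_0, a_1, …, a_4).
Σ a^n = 1/(1 − a) = 1/266;  first 5 digits = (1, 2, 3, 2, 2)

v_5(a) = 1 ≥ 1, so the series converges in ℤ_5 to 1/(1 − a) = 1/(1 − (-265)) = 1/266. Expand this rational in ℤ_5: compute digits iteratively via d_i = x_i mod 5, x_{i+1} = (x_i − d_i)/5. The first 5 digits are (1, 2, 3, 2, 2).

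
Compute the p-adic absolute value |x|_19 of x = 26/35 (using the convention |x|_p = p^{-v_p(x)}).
|26/35|_19 = 1

Step 1 — compute v_19(x) by factoring powers of 19 out of the numerator and denominator: v_19(26/35) = 0. Step 2 — apply |x|_p = p^{-v_p(x)} = 19^{0} = 1.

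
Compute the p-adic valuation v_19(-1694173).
v_19(-1694173) = 4

v_19(n) is the largest exponent k such that 19^k divides n. Factor out: -1694173 = -19^4 · 13. (Sign doesn't affect v_p.) So v_19(-1694173) = 4.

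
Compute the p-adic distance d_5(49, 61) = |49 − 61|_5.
d_5(49, 61) = 1

Step 1 — x − y = 49 − 61 = -12. Step 2 — v_5(-12) = 0 (factor: -12 = −(5^0 · 12); the sign does not affect v_p). Step 3 — |x − y|_5 = 5^{0} = 1.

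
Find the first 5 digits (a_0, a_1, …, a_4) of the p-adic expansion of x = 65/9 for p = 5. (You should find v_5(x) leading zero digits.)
(a_0, …, a_4) = (0, 2, 1, 2, 4)

v_5(65/9) = 1, so a_0 = ... = a_0 = 0. Factor out: x = 5^1 · u with u = 13/9 a unit in ℤ_5. Expand u iteratively via a_{v+i} = u_i mod 5, u_{i+1} = (u_i − a_{v+i})/5:
  u_0 = 13/9;  a_1 = 2;  u_1 = (u_0 − 2)/5 = -1/9
  u_1 = -1/9;  a_2 = 1;  u_2 = (u_1 − 1)/5 = -2/9
  u_2 = -2/9;  a_3 = 2;  u_3 = (u_2 − 2)/5 = -4/9
  u_3 = -4/9;  a_4 = 4;  u_4 = (u_3 − 4)/5 = -8/9
Digits: (0, 2, 1, 2, 4).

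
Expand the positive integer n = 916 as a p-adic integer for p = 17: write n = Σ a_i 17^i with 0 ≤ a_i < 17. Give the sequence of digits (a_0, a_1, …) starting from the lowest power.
(a_0, a_1, …) = (15, 2, 3)

Repeated division by 17 gives the digits low-to-high: 916 = 15 + 2·17^1 + 3·17^2. Digit sequence: (15, 2, 3).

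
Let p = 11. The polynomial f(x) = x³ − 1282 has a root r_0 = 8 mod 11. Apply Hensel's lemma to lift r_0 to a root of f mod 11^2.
r_1 = 41 (mod 121)

Hensel: r_{i+1} = r_i − f(r_i)/f′(r_i) mod 11^{i+2}, where f′(x) = 3x². Iterate:
  r_0 = 8 (mod 11)
  r_1 = 41 (mod 121)
Final: r = 41 with f(r) ≡ 0 mod 11^2.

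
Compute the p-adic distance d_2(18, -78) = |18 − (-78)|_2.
d_2(18, -78) = 1/32

Step 1 — x − y = 18 − (-78) = 96. Step 2 — v_2(96) = 5 (factor: 96 = (2^5 · 3); the sign does not affect v_p). Step 3 — |x − y|_2 = 2^{-5} = 1/32.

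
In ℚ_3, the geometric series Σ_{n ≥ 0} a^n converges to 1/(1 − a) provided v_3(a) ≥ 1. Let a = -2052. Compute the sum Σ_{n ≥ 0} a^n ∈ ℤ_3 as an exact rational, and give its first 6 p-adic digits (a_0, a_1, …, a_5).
Σ a^n = 1/(1 − a) = 1/2053;  first 6 digits = (1, 0, 0, 2, 1, 0)

v_3(a) = 3 ≥ 1, so the series converges in ℤ_3 to 1/(1 − a) = 1/(1 − (-2052)) = 1/2053. Expand this rational in ℤ_3: compute digits iteratively via d_i = x_i mod 3, x_{i+1} = (x_i − d_i)/3. The first 6 digits are (1, 0, 0, 2, 1, 0).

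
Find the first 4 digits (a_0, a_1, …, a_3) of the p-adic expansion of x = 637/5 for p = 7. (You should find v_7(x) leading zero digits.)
(a_0, …, a_3) = (0, 0, 4, 4)

v_7(637/5) = 2, so a_0 = ... = a_1 = 0. Factor out: x = 7^2 · u with u = 13/5 a unit in ℤ_7. Expand u iteratively via a_{v+i} = u_i mod 7, u_{i+1} = (u_i − a_{v+i})/7:
  u_0 = 13/5;  a_2 = 4;  u_1 = (u_0 − 4)/7 = -1/5
  u_1 = -1/5;  a_3 = 4;  u_2 = (u_1 − 4)/7 = -3/5
Digits: (0, 0, 4, 4).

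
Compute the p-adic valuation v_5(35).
v_5(35) = 1

v_5(n) is the largest exponent k such that 5^k divides n. Factor out: 35 = 5^1 · 7. (Sign doesn't affect v_p.) So v_5(35) = 1.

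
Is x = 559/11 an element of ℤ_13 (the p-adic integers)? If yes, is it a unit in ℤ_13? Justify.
x ∈ ℤ_13 but not a unit; v_13(x) = 1 > 0

ℤ_13 = {x ∈ ℚ_13 : v_13(x) ≥ 0} and ℤ_13^× = {x ∈ ℤ_13 : v_13(x) = 0}. Here v_13(559/11) = v_13(num) − v_13(den) = 1; compare against these criteria.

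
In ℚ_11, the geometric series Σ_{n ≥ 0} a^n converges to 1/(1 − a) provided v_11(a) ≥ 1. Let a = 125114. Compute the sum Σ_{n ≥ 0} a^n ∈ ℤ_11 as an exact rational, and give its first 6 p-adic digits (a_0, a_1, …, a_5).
Σ a^n = 1/(1 − a) = -1/125113;  first 6 digits = (1, 0, 0, 6, 8, 0)

v_11(a) = 3 ≥ 1, so the series converges in ℤ_11 to 1/(1 − a) = 1/(1 − 125114) = -1/125113. Expand this rational in ℤ_11: compute digits iteratively via d_i = x_i mod 11, x_{i+1} = (x_i − d_i)/11. The first 6 digits are (1, 0, 0, 6, 8, 0).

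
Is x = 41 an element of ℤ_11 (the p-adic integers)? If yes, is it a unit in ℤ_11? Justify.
x ∈ ℤ_11^× (unit); v_11(x) = 0

ℤ_11 = {x ∈ ℚ_11 : v_11(x) ≥ 0} and ℤ_11^× = {x ∈ ℤ_11 : v_11(x) = 0}. Here v_11(41) = v_11(num) − v_11(den) = 0; compare against these criteria.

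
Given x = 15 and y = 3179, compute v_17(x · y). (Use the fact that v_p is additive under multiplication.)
v_17(47685) = 2

v_p(x) = 0 (factor: 15 = 17^0 · 15); v_p(y) = 2 (factor: 3179 = 17^2 · 11). Additivity: v_p(xy) = v_p(x) + v_p(y) = 0 + 2 = 2. (Direct check: xy = 47685 = 17^2 · (165).)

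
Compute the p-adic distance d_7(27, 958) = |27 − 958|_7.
d_7(27, 958) = 1/49

Step 1 — x − y = 27 − 958 = -931. Step 2 — v_7(-931) = 2 (factor: -931 = −(7^2 · 19); the sign does not affect v_p). Step 3 — |x − y|_7 = 7^{-2} = 1/49.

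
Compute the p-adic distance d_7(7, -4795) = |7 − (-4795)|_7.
d_7(7, -4795) = 1/2401

Step 1 — x − y = 7 − (-4795) = 4802. Step 2 — v_7(4802) = 4 (factor: 4802 = (7^4 · 2); the sign does not affect v_p). Step 3 — |x − y|_7 = 7^{-4} = 1/2401.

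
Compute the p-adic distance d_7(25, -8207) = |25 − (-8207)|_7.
d_7(25, -8207) = 1/343

Step 1 — x − y = 25 − (-8207) = 8232. Step 2 — v_7(8232) = 3 (factor: 8232 = (7^3 · 24); the sign does not affect v_p). Step 3 — |x − y|_7 = 7^{-3} = 1/343.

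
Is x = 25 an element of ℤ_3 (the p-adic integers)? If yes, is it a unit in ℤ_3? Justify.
x ∈ ℤ_3^× (unit); v_3(x) = 0

ℤ_3 = {x ∈ ℚ_3 : v_3(x) ≥ 0} and ℤ_3^× = {x ∈ ℤ_3 : v_3(x) = 0}. Here v_3(25) = v_3(num) − v_3(den) = 0; compare against these criteria.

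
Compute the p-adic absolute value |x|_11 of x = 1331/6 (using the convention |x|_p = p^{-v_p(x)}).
|1331/6|_11 = 1/1331

Step 1 — compute v_11(x) by factoring powers of 11 out of the numerator and denominator: v_11(1331/6) = 3. Step 2 — apply |x|_p = p^{-v_p(x)} = 11^{-3} = 1/1331.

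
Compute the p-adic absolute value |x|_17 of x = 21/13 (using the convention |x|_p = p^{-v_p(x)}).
|21/13|_17 = 1

Step 1 — compute v_17(x) by factoring powers of 17 out of the numerator and denominator: v_17(21/13) = 0. Step 2 — apply |x|_p = p^{-v_p(x)} = 17^{0} = 1.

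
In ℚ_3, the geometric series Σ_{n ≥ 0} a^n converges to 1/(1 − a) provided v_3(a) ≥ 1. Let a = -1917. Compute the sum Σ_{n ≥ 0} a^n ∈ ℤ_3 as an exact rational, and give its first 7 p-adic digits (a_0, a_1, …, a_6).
Σ a^n = 1/(1 − a) = 1/1918;  first 7 digits = (1, 0, 0, 1, 0, 1, 1)

v_3(a) = 3 ≥ 1, so the series converges in ℤ_3 to 1/(1 − a) = 1/(1 − (-1917)) = 1/1918. Expand this rational in ℤ_3: compute digits iteratively via d_i = x_i mod 3, x_{i+1} = (x_i − d_i)/3. The first 7 digits are (1, 0, 0, 1, 0, 1, 1).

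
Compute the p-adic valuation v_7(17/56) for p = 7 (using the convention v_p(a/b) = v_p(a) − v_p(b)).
v_7(17/56) = -1

Factor powers of 7 from the numerator and denominator of the reduced fraction: 17 = 7^0 · 17 and 56 = 7^1 · 8. Apply v_p(a/b) = v_p(a) − v_p(b): v_7(17/56) = 0 − 1 = -1.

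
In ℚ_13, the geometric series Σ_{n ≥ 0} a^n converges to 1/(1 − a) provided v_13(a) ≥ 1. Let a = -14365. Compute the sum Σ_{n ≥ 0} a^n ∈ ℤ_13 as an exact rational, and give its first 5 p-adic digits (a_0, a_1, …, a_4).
Σ a^n = 1/(1 − a) = 1/14366;  first 5 digits = (1, 0, 6, 6, 9)

v_13(a) = 2 ≥ 1, so the series converges in ℤ_13 to 1/(1 − a) = 1/(1 − (-14365)) = 1/14366. Expand this rational in ℤ_13: compute digits iteratively via d_i = x_i mod 13, x_{i+1} = (x_i − d_i)/13. The first 5 digits are (1, 0, 6, 6, 9).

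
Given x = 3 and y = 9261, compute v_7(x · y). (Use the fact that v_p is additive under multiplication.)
v_7(27783) = 3

v_p(x) = 0 (factor: 3 = 7^0 · 3); v_p(y) = 3 (factor: 9261 = 7^3 · 27). Additivity: v_p(xy) = v_p(x) + v_p(y) = 0 + 3 = 3. (Direct check: xy = 27783 = 7^3 · (81).)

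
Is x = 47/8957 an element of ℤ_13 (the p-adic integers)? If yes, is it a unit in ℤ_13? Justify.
x ∉ ℤ_13 (v_13(x) = -2 < 0)

ℤ_13 = {x ∈ ℚ_13 : v_13(x) ≥ 0} and ℤ_13^× = {x ∈ ℤ_13 : v_13(x) = 0}. Here v_13(47/8957) = v_13(num) − v_13(den) = -2; compare against these criteria.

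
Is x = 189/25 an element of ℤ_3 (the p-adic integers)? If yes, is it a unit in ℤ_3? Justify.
x ∈ ℤ_3 but not a unit; v_3(x) = 3 > 0

ℤ_3 = {x ∈ ℚ_3 : v_3(x) ≥ 0} and ℤ_3^× = {x ∈ ℤ_3 : v_3(x) = 0}. Here v_3(189/25) = v_3(num) − v_3(den) = 3; compare against these criteria.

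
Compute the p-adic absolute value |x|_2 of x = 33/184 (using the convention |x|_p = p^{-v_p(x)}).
|33/184|_2 = 8

Step 1 — compute v_2(x) by factoring powers of 2 out of the numerator and denominator: v_2(33/184) = -3. Step 2 — apply |x|_p = p^{-v_p(x)} = 2^{3} = 8.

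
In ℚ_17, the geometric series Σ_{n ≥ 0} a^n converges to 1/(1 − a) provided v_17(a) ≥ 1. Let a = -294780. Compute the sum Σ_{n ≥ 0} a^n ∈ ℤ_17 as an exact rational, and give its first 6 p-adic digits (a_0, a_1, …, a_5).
Σ a^n = 1/(1 − a) = 1/294781;  first 6 digits = (1, 0, 0, 8, 13, 16)

v_17(a) = 3 ≥ 1, so the series converges in ℤ_17 to 1/(1 − a) = 1/(1 − (-294780)) = 1/294781. Expand this rational in ℤ_17: compute digits iteratively via d_i = x_i mod 17, x_{i+1} = (x_i − d_i)/17. The first 6 digits are (1, 0, 0, 8, 13, 16).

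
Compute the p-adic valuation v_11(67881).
v_11(67881) = 3

v_11(n) is the largest exponent k such that 11^k divides n. Factor out: 67881 = 11^3 · 51. (Sign doesn't affect v_p.) So v_11(67881) = 3.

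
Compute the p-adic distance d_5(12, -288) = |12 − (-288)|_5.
d_5(12, -288) = 1/25

Step 1 — x − y = 12 − (-288) = 300. Step 2 — v_5(300) = 2 (factor: 300 = (5^2 · 12); the sign does not affect v_p). Step 3 — |x − y|_5 = 5^{-2} = 1/25.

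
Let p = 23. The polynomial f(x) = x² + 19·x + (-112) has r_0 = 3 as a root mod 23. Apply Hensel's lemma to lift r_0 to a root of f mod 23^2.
r_1 = 26 (mod 529)

Hensel: r_{i+1} = r_i − f(r_i)·(f′(r_i))^{-1} mod 23^{i+2}, f′(x) = 2x + 19. Iterate:
  r_0 = 3 (mod 23)
  r_1 = 26 (mod 529)
Final: r = 26 satisfies f(r) ≡ 0 mod 23^2.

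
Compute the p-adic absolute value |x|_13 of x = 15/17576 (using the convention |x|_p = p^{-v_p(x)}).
|15/17576|_13 = 2197

Step 1 — compute v_13(x) by factoring powers of 13 out of the numerator and denominator: v_13(15/17576) = -3. Step 2 — apply |x|_p = p^{-v_p(x)} = 13^{3} = 2197.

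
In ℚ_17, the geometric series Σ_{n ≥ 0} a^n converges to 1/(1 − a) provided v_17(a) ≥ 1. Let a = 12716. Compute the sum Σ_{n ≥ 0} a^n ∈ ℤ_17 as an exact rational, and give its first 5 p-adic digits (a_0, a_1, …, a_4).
Σ a^n = 1/(1 − a) = -1/12715;  first 5 digits = (1, 0, 10, 2, 15)

v_17(a) = 2 ≥ 1, so the series converges in ℤ_17 to 1/(1 − a) = 1/(1 − 12716) = -1/12715. Expand this rational in ℤ_17: compute digits iteratively via d_i = x_i mod 17, x_{i+1} = (x_i − d_i)/17. The first 5 digits are (1, 0, 10, 2, 15).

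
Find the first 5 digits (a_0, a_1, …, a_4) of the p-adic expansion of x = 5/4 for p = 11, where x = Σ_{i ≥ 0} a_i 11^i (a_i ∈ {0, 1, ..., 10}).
(a_0, …, a_4) = (4, 8, 2, 8, 2)

v_11(5/4) = 0 (numerator and denominator both coprime to 11), so x ∈ ℤ_11^×. Compute digits iteratively via a_i = x_i mod 11, x_{i+1} = (x_i − a_i)/11, with x_0 = x:
  x_0 = 5/4;  a_0 = 4;  x_1 = (x_0 − 4)/11 = -1/4
  x_1 = -1/4;  a_1 = 8;  x_2 = (x_1 − 8)/11 = -3/4
  x_2 = -3/4;  a_2 = 2;  x_3 = (x_2 − 2)/11 = -1/4
  x_3 = -1/4;  a_3 = 8;  x_4 = (x_3 − 8)/11 = -3/4
  x_4 = -3/4;  a_4 = 2;  x_5 = (x_4 − 2)/11 = -1/4
Digits: (4, 8, 2, 8, 2).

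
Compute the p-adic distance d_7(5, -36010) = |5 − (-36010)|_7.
d_7(5, -36010) = 1/2401

Step 1 — x − y = 5 − (-36010) = 36015. Step 2 — v_7(36015) = 4 (factor: 36015 = (7^4 · 15); the sign does not affect v_p). Step 3 — |x − y|_7 = 7^{-4} = 1/2401.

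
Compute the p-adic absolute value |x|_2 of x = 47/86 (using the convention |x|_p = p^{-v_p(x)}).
|47/86|_2 = 2

Step 1 — compute v_2(x) by factoring powers of 2 out of the numerator and denominator: v_2(47/86) = -1. Step 2 — apply |x|_p = p^{-v_p(x)} = 2^{1} = 2.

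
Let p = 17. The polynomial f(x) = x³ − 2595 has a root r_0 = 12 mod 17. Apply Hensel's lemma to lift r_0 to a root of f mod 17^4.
r_3 = 82955 (mod 83521)

Hensel: r_{i+1} = r_i − f(r_i)/f′(r_i) mod 17^{i+2}, where f′(x) = 3x². Iterate:
  r_0 = 12 (mod 17)
  r_1 = 12 (mod 289)
  r_2 = 4347 (mod 4913)
  r_3 = 82955 (mod 83521)
Final: r = 82955 with f(r) ≡ 0 mod 17^4.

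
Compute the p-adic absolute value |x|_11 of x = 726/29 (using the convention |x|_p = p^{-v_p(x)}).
|726/29|_11 = 1/121

Step 1 — compute v_11(x) by factoring powers of 11 out of the numerator and denominator: v_11(726/29) = 2. Step 2 — apply |x|_p = p^{-v_p(x)} = 11^{-2} = 1/121.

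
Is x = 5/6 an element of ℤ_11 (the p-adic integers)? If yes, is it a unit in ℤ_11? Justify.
x ∈ ℤ_11^× (unit); v_11(x) = 0

ℤ_11 = {x ∈ ℚ_11 : v_11(x) ≥ 0} and ℤ_11^× = {x ∈ ℤ_11 : v_11(x) = 0}. Here v_11(5/6) = v_11(num) − v_11(den) = 0; compare against these criteria.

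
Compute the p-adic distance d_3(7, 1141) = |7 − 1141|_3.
d_3(7, 1141) = 1/81

Step 1 — x − y = 7 − 1141 = -1134. Step 2 — v_3(-1134) = 4 (factor: -1134 = −(3^4 · 14); the sign does not affect v_p). Step 3 — |x − y|_3 = 3^{-4} = 1/81.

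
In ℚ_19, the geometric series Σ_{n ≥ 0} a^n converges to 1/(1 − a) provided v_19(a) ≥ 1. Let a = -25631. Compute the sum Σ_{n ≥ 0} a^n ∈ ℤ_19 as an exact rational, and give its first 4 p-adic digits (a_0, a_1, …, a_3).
Σ a^n = 1/(1 − a) = 1/25632;  first 4 digits = (1, 0, 5, 15)

v_19(a) = 2 ≥ 1, so the series converges in ℤ_19 to 1/(1 − a) = 1/(1 − (-25631)) = 1/25632. Expand this rational in ℤ_19: compute digits iteratively via d_i = x_i mod 19, x_{i+1} = (x_i − d_i)/19. The first 4 digits are (1, 0, 5, 15).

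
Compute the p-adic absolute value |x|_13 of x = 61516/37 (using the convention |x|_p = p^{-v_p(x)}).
|61516/37|_13 = 1/2197

Step 1 — compute v_13(x) by factoring powers of 13 out of the numerator and denominator: v_13(61516/37) = 3. Step 2 — apply |x|_p = p^{-v_p(x)} = 13^{-3} = 1/2197.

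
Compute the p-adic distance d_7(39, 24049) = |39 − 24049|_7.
d_7(39, 24049) = 1/2401

Step 1 — x − y = 39 − 24049 = -24010. Step 2 — v_7(-24010) = 4 (factor: -24010 = −(7^4 · 10); the sign does not affect v_p). Step 3 — |x − y|_7 = 7^{-4} = 1/2401.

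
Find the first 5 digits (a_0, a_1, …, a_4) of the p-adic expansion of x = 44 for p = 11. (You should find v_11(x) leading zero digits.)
(a_0, …, a_4) = (0, 4, 0, 0, 0)

v_11(44) = 1, so a_0 = ... = a_0 = 0. Factor out: x = 11^1 · u with u = 4 a unit in ℤ_11. Expand u iteratively via a_{v+i} = u_i mod 11, u_{i+1} = (u_i − a_{v+i})/11:
  u_0 = 4;  a_1 = 4;  u_1 = (u_0 − 4)/11 = 0
  u_1 = 0;  a_2 = 0;  u_2 = (u_1 − 0)/11 = 0
  u_2 = 0;  a_3 = 0;  u_3 = (u_2 − 0)/11 = 0
  u_3 = 0;  a_4 = 0;  u_4 = (u_3 − 0)/11 = 0
Digits: (0, 4, 0, 0, 0).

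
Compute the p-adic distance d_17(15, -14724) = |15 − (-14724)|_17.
d_17(15, -14724) = 1/4913

Step 1 — x − y = 15 − (-14724) = 14739. Step 2 — v_17(14739) = 3 (factor: 14739 = (17^3 · 3); the sign does not affect v_p). Step 3 — |x − y|_17 = 17^{-3} = 1/4913.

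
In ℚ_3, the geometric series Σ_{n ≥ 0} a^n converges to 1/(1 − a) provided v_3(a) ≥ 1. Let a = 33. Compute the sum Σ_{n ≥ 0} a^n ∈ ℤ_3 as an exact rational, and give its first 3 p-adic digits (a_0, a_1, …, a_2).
Σ a^n = 1/(1 − a) = -1/32;  first 3 digits = (1, 2, 1)

v_3(a) = 1 ≥ 1, so the series converges in ℤ_3 to 1/(1 − a) = 1/(1 − 33) = -1/32. Expand this rational in ℤ_3: compute digits iteratively via d_i = x_i mod 3, x_{i+1} = (x_i − d_i)/3. The first 3 digits are (1, 2, 1).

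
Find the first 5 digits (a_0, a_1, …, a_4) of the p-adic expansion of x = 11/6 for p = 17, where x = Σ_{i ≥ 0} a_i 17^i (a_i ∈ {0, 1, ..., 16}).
(a_0, …, a_4) = (16, 2, 14, 2, 14)

v_17(11/6) = 0 (numerator and denominator both coprime to 17), so x ∈ ℤ_17^×. Compute digits iteratively via a_i = x_i mod 17, x_{i+1} = (x_i − a_i)/17, with x_0 = x:
  x_0 = 11/6;  a_0 = 16;  x_1 = (x_0 − 16)/17 = -5/6
  x_1 = -5/6;  a_1 = 2;  x_2 = (x_1 − 2)/17 = -1/6
  x_2 = -1/6;  a_2 = 14;  x_3 = (x_2 − 14)/17 = -5/6
  x_3 = -5/6;  a_3 = 2;  x_4 = (x_3 − 2)/17 = -1/6
  x_4 = -1/6;  a_4 = 14;  x_5 = (x_4 − 14)/17 = -5/6
Digits: (16, 2, 14, 2, 14).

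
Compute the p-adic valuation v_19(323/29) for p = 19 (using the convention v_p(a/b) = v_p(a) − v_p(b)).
v_19(323/29) = 1

Factor powers of 19 from the numerator and denominator of the reduced fraction: 323 = 19^1 · 17 and 29 = 19^0 · 29. Apply v_p(a/b) = v_p(a) − v_p(b): v_19(323/29) = 1 − 0 = 1.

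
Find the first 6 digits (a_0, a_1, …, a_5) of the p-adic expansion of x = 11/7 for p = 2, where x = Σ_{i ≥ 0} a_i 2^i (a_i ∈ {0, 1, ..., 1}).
(a_0, …, a_5) = (1, 0, 1, 1, 1, 0)

v_2(11/7) = 0 (numerator and denominator both coprime to 2), so x ∈ ℤ_2^×. Compute digits iteratively via a_i = x_i mod 2, x_{i+1} = (x_i − a_i)/2, with x_0 = x:
  x_0 = 11/7;  a_0 = 1;  x_1 = (x_0 − 1)/2 = 2/7
  x_1 = 2/7;  a_1 = 0;  x_2 = (x_1 − 0)/2 = 1/7
  x_2 = 1/7;  a_2 = 1;  x_3 = (x_2 − 1)/2 = -3/7
  x_3 = -3/7;  a_3 = 1;  x_4 = (x_3 − 1)/2 = -5/7
  x_4 = -5/7;  a_4 = 1;  x_5 = (x_4 − 1)/2 = -6/7
  x_5 = -6/7;  a_5 = 0;  x_6 = (x_5 − 0)/2 = -3/7
Digits: (1, 0, 1, 1, 1, 0).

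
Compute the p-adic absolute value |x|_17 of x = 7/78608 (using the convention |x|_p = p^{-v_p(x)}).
|7/78608|_17 = 4913

Step 1 — compute v_17(x) by factoring powers of 17 out of the numerator and denominator: v_17(7/78608) = -3. Step 2 — apply |x|_p = p^{-v_p(x)} = 17^{3} = 4913.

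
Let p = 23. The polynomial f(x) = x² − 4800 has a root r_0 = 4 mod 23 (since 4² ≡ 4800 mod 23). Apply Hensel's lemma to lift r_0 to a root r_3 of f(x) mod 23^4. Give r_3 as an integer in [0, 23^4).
r_3 = 132323 (mod 279841)

Hensel's recurrence: r_{i+1} = r_i − f(r_i)·(f′(r_i))^{-1} mod 23^{i+2}, with f′(x) = 2x. Iterate:
  r_0 = 4 (mod 23)
  r_1 = 73 (mod 529)
  r_2 = 10653 (mod 12167)
  r_3 = 132323 (mod 279841)
Final: r_3 = 132323, and one checks f(r_3) ≡ 0 mod 23^4.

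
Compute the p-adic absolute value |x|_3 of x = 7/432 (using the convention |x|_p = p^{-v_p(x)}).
|7/432|_3 = 27

Step 1 — compute v_3(x) by factoring powers of 3 out of the numerator and denominator: v_3(7/432) = -3. Step 2 — apply |x|_p = p^{-v_p(x)} = 3^{3} = 27.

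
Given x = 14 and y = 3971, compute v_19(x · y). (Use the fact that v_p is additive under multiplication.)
v_19(55594) = 2

v_p(x) = 0 (factor: 14 = 19^0 · 14); v_p(y) = 2 (factor: 3971 = 19^2 · 11). Additivity: v_p(xy) = v_p(x) + v_p(y) = 0 + 2 = 2. (Direct check: xy = 55594 = 19^2 · (154).)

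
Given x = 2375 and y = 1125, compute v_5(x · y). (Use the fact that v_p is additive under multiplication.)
v_5(2671875) = 6

v_p(x) = 3 (factor: 2375 = 5^3 · 19); v_p(y) = 3 (factor: 1125 = 5^3 · 9). Additivity: v_p(xy) = v_p(x) + v_p(y) = 3 + 3 = 6. (Direct check: xy = 2671875 = 5^6 · (171).)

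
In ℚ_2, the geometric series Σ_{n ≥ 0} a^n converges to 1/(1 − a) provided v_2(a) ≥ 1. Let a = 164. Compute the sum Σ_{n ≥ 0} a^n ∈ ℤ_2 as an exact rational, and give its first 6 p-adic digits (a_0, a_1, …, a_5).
Σ a^n = 1/(1 − a) = -1/163;  first 6 digits = (1, 0, 1, 0, 1, 1)

v_2(a) = 2 ≥ 1, so the series converges in ℤ_2 to 1/(1 − a) = 1/(1 − 164) = -1/163. Expand this rational in ℤ_2: compute digits iteratively via d_i = x_i mod 2, x_{i+1} = (x_i − d_i)/2. The first 6 digits are (1, 0, 1, 0, 1, 1).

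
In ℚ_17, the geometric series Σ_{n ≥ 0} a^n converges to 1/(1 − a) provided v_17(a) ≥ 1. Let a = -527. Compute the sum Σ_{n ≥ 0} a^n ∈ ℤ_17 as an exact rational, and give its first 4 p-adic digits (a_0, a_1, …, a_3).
Σ a^n = 1/(1 − a) = 1/528;  first 4 digits = (1, 3, 7, 15)

v_17(a) = 1 ≥ 1, so the series converges in ℤ_17 to 1/(1 − a) = 1/(1 − (-527)) = 1/528. Expand this rational in ℤ_17: compute digits iteratively via d_i = x_i mod 17, x_{i+1} = (x_i − d_i)/17. The first 4 digits are (1, 3, 7, 15).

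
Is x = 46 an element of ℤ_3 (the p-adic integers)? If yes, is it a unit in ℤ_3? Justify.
x ∈ ℤ_3^× (unit); v_3(x) = 0

ℤ_3 = {x ∈ ℚ_3 : v_3(x) ≥ 0} and ℤ_3^× = {x ∈ ℤ_3 : v_3(x) = 0}. Here v_3(46) = v_3(num) − v_3(den) = 0; compare against these criteria.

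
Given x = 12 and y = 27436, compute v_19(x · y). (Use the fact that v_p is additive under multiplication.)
v_19(329232) = 3

v_p(x) = 0 (factor: 12 = 19^0 · 12); v_p(y) = 3 (factor: 27436 = 19^3 · 4). Additivity: v_p(xy) = v_p(x) + v_p(y) = 0 + 3 = 3. (Direct check: xy = 329232 = 19^3 · (48).)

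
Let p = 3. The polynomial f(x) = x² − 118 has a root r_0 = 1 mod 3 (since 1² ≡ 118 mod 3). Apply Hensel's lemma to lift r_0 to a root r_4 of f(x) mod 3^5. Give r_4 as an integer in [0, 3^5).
r_4 = 19 (mod 243)

Hensel's recurrence: r_{i+1} = r_i − f(r_i)·(f′(r_i))^{-1} mod 3^{i+2}, with f′(x) = 2x. Iterate:
  r_0 = 1 (mod 3)
  r_1 = 1 (mod 9)
  r_2 = 19 (mod 27)
  r_3 = 19 (mod 81)
  r_4 = 19 (mod 243)
Final: r_4 = 19, and one checks f(r_4) ≡ 0 mod 3^5.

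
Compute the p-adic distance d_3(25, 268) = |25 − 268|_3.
d_3(25, 268) = 1/243

Step 1 — x − y = 25 − 268 = -243. Step 2 — v_3(-243) = 5 (factor: -243 = −(3^5 · 1); the sign does not affect v_p). Step 3 — |x − y|_3 = 3^{-5} = 1/243.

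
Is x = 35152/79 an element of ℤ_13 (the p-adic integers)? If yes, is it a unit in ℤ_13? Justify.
x ∈ ℤ_13 but not a unit; v_13(x) = 3 > 0

ℤ_13 = {x ∈ ℚ_13 : v_13(x) ≥ 0} and ℤ_13^× = {x ∈ ℤ_13 : v_13(x) = 0}. Here v_13(35152/79) = v_13(num) − v_13(den) = 3; compare against these criteria.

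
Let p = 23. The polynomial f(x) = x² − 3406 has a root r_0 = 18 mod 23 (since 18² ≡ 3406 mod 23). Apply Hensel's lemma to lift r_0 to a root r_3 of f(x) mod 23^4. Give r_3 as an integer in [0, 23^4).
r_3 = 270452 (mod 279841)

Hensel's recurrence: r_{i+1} = r_i − f(r_i)·(f′(r_i))^{-1} mod 23^{i+2}, with f′(x) = 2x. Iterate:
  r_0 = 18 (mod 23)
  r_1 = 133 (mod 529)
  r_2 = 2778 (mod 12167)
  r_3 = 270452 (mod 279841)
Final: r_3 = 270452, and one checks f(r_3) ≡ 0 mod 23^4.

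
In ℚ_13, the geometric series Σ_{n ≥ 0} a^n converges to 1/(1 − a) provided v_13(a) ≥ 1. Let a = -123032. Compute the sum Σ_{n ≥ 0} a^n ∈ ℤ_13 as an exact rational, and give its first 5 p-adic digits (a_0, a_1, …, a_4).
Σ a^n = 1/(1 − a) = 1/123033;  first 5 digits = (1, 0, 0, 9, 8)

v_13(a) = 3 ≥ 1, so the series converges in ℤ_13 to 1/(1 − a) = 1/(1 − (-123032)) = 1/123033. Expand this rational in ℤ_13: compute digits iteratively via d_i = x_i mod 13, x_{i+1} = (x_i − d_i)/13. The first 5 digits are (1, 0, 0, 9, 8).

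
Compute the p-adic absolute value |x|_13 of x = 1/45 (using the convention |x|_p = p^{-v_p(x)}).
|1/45|_13 = 1

Step 1 — compute v_13(x) by factoring powers of 13 out of the numerator and denominator: v_13(1/45) = 0. Step 2 — apply |x|_p = p^{-v_p(x)} = 13^{0} = 1.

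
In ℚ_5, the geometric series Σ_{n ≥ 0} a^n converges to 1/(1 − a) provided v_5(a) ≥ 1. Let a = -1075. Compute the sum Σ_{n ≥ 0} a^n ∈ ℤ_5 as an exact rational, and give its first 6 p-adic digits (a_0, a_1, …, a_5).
Σ a^n = 1/(1 − a) = 1/1076;  first 6 digits = (1, 0, 2, 1, 2, 4)

v_5(a) = 2 ≥ 1, so the series converges in ℤ_5 to 1/(1 − a) = 1/(1 − (-1075)) = 1/1076. Expand this rational in ℤ_5: compute digits iteratively via d_i = x_i mod 5, x_{i+1} = (x_i − d_i)/5. The first 6 digits are (1, 0, 2, 1, 2, 4).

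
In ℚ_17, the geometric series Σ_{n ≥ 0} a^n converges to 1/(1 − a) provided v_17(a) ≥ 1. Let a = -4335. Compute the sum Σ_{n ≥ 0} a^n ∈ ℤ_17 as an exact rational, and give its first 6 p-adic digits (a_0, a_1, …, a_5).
Σ a^n = 1/(1 − a) = 1/4336;  first 6 digits = (1, 0, 2, 16, 3, 13)

v_17(a) = 2 ≥ 1, so the series converges in ℤ_17 to 1/(1 − a) = 1/(1 − (-4335)) = 1/4336. Expand this rational in ℤ_17: compute digits iteratively via d_i = x_i mod 17, x_{i+1} = (x_i − d_i)/17. The first 6 digits are (1, 0, 2, 16, 3, 13).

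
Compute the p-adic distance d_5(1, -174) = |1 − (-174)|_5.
d_5(1, -174) = 1/25

Step 1 — x − y = 1 − (-174) = 175. Step 2 — v_5(175) = 2 (factor: 175 = (5^2 · 7); the sign does not affect v_p). Step 3 — |x − y|_5 = 5^{-2} = 1/25.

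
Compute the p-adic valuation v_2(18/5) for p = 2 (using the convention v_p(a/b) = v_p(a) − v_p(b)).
v_2(18/5) = 1

Factor powers of 2 from the numerator and denominator of the reduced fraction: 18 = 2^1 · 9 and 5 = 2^0 · 5. Apply v_p(a/b) = v_p(a) − v_p(b): v_2(18/5) = 1 − 0 = 1.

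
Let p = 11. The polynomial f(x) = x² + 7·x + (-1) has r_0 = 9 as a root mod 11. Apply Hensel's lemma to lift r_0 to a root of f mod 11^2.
r_1 = 42 (mod 121)

Hensel: r_{i+1} = r_i − f(r_i)·(f′(r_i))^{-1} mod 11^{i+2}, f′(x) = 2x + 7. Iterate:
  r_0 = 9 (mod 11)
  r_1 = 42 (mod 121)
Final: r = 42 satisfies f(r) ≡ 0 mod 11^2.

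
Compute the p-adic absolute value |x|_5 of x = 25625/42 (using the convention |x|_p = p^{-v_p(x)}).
|25625/42|_5 = 1/625

Step 1 — compute v_5(x) by factoring powers of 5 out of the numerator and denominator: v_5(25625/42) = 4. Step 2 — apply |x|_p = p^{-v_p(x)} = 5^{-4} = 1/625.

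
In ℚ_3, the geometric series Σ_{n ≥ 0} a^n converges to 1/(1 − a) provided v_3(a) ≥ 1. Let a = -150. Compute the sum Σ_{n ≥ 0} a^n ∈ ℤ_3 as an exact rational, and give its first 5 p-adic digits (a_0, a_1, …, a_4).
Σ a^n = 1/(1 − a) = 1/151;  first 5 digits = (1, 1, 2, 0, 1)

v_3(a) = 1 ≥ 1, so the series converges in ℤ_3 to 1/(1 − a) = 1/(1 − (-150)) = 1/151. Expand this rational in ℤ_3: compute digits iteratively via d_i = x_i mod 3, x_{i+1} = (x_i − d_i)/3. The first 5 digits are (1, 1, 2, 0, 1).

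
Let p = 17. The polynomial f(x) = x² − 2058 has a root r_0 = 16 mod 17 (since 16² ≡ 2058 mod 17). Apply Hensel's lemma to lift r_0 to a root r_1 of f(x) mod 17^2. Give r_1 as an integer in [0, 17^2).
r_1 = 271 (mod 289)

Hensel's recurrence: r_{i+1} = r_i − f(r_i)·(f′(r_i))^{-1} mod 17^{i+2}, with f′(x) = 2x. Iterate:
  r_0 = 16 (mod 17)
  r_1 = 271 (mod 289)
Final: r_1 = 271, and one checks f(r_1) ≡ 0 mod 17^2.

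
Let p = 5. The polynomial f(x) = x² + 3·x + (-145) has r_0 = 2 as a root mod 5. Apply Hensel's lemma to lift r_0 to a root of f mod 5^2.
r_1 = 7 (mod 25)

Hensel: r_{i+1} = r_i − f(r_i)·(f′(r_i))^{-1} mod 5^{i+2}, f′(x) = 2x + 3. Iterate:
  r_0 = 2 (mod 5)
  r_1 = 7 (mod 25)
Final: r = 7 satisfies f(r) ≡ 0 mod 5^2.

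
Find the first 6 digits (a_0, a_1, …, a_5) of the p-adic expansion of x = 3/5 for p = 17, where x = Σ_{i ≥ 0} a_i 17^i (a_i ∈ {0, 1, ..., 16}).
(a_0, …, a_5) = (4, 10, 13, 6, 3, 10)

v_17(3/5) = 0 (numerator and denominator both coprime to 17), so x ∈ ℤ_17^×. Compute digits iteratively via a_i = x_i mod 17, x_{i+1} = (x_i − a_i)/17, with x_0 = x:
  x_0 = 3/5;  a_0 = 4;  x_1 = (x_0 − 4)/17 = -1/5
  x_1 = -1/5;  a_1 = 10;  x_2 = (x_1 − 10)/17 = -3/5
  x_2 = -3/5;  a_2 = 13;  x_3 = (x_2 − 13)/17 = -4/5
  x_3 = -4/5;  a_3 = 6;  x_4 = (x_3 − 6)/17 = -2/5
  x_4 = -2/5;  a_4 = 3;  x_5 = (x_4 − 3)/17 = -1/5
  x_5 = -1/5;  a_5 = 10;  x_6 = (x_5 − 10)/17 = -3/5
Digits: (4, 10, 13, 6, 3, 10).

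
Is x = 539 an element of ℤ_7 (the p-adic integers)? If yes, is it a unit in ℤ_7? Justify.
x ∈ ℤ_7 but not a unit; v_7(x) = 2 > 0

ℤ_7 = {x ∈ ℚ_7 : v_7(x) ≥ 0} and ℤ_7^× = {x ∈ ℤ_7 : v_7(x) = 0}. Here v_7(539) = v_7(num) − v_7(den) = 2; compare against these criteria.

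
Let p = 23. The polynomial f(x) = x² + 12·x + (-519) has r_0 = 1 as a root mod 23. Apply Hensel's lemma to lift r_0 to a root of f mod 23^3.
r_2 = 5176 (mod 12167)

Hensel: r_{i+1} = r_i − f(r_i)·(f′(r_i))^{-1} mod 23^{i+2}, f′(x) = 2x + 12. Iterate:
  r_0 = 1 (mod 23)
  r_1 = 415 (mod 529)
  r_2 = 5176 (mod 12167)
Final: r = 5176 satisfies f(r) ≡ 0 mod 23^3.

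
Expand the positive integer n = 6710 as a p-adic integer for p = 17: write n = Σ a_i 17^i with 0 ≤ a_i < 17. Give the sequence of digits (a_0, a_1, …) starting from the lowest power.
(a_0, a_1, …) = (12, 3, 6, 1)

Repeated division by 17 gives the digits low-to-high: 6710 = 12 + 3·17^1 + 6·17^2 + 1·17^3. Digit sequence: (12, 3, 6, 1).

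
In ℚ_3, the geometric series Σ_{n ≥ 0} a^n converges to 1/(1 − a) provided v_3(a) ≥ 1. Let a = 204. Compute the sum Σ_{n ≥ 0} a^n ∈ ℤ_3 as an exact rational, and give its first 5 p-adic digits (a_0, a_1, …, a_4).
Σ a^n = 1/(1 − a) = -1/203;  first 5 digits = (1, 2, 2, 2, 0)

v_3(a) = 1 ≥ 1, so the series converges in ℤ_3 to 1/(1 − a) = 1/(1 − 204) = -1/203. Expand this rational in ℤ_3: compute digits iteratively via d_i = x_i mod 3, x_{i+1} = (x_i − d_i)/3. The first 5 digits are (1, 2, 2, 2, 0).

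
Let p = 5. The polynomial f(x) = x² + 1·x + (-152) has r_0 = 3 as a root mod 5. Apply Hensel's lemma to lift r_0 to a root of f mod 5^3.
r_2 = 73 (mod 125)

Hensel: r_{i+1} = r_i − f(r_i)·(f′(r_i))^{-1} mod 5^{i+2}, f′(x) = 2x + 1. Iterate:
  r_0 = 3 (mod 5)
  r_1 = 23 (mod 25)
  r_2 = 73 (mod 125)
Final: r = 73 satisfies f(r) ≡ 0 mod 5^3.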